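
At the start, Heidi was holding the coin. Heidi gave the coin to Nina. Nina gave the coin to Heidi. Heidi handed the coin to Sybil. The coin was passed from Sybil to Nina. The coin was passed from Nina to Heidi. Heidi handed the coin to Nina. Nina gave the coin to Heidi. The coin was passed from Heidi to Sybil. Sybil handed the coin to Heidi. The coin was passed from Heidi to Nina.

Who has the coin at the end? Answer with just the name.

Answer: Nina

Derivation:
Tracking the coin through each event:
Start: Heidi has the coin.
After event 1: Nina has the coin.
After event 2: Heidi has the coin.
After event 3: Sybil has the coin.
After event 4: Nina has the coin.
After event 5: Heidi has the coin.
After event 6: Nina has the coin.
After event 7: Heidi has the coin.
After event 8: Sybil has the coin.
After event 9: Heidi has the coin.
After event 10: Nina has the coin.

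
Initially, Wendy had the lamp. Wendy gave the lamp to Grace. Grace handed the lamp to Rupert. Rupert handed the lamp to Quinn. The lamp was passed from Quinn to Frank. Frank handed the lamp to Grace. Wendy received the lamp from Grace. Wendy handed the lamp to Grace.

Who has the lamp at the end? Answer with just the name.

Answer: Grace

Derivation:
Tracking the lamp through each event:
Start: Wendy has the lamp.
After event 1: Grace has the lamp.
After event 2: Rupert has the lamp.
After event 3: Quinn has the lamp.
After event 4: Frank has the lamp.
After event 5: Grace has the lamp.
After event 6: Wendy has the lamp.
After event 7: Grace has the lamp.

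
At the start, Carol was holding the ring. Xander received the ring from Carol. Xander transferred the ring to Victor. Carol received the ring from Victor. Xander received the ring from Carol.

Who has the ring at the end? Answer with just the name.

Tracking the ring through each event:
Start: Carol has the ring.
After event 1: Xander has the ring.
After event 2: Victor has the ring.
After event 3: Carol has the ring.
After event 4: Xander has the ring.

Answer: Xander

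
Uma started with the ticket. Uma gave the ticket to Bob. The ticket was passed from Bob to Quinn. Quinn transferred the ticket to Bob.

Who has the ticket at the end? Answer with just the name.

Tracking the ticket through each event:
Start: Uma has the ticket.
After event 1: Bob has the ticket.
After event 2: Quinn has the ticket.
After event 3: Bob has the ticket.

Answer: Bob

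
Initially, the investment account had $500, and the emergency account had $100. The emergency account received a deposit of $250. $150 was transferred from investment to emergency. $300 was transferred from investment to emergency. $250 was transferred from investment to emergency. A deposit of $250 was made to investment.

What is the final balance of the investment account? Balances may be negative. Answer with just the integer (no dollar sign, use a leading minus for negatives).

Tracking account balances step by step:
Start: investment=500, emergency=100
Event 1 (deposit 250 to emergency): emergency: 100 + 250 = 350. Balances: investment=500, emergency=350
Event 2 (transfer 150 investment -> emergency): investment: 500 - 150 = 350, emergency: 350 + 150 = 500. Balances: investment=350, emergency=500
Event 3 (transfer 300 investment -> emergency): investment: 350 - 300 = 50, emergency: 500 + 300 = 800. Balances: investment=50, emergency=800
Event 4 (transfer 250 investment -> emergency): investment: 50 - 250 = -200, emergency: 800 + 250 = 1050. Balances: investment=-200, emergency=1050
Event 5 (deposit 250 to investment): investment: -200 + 250 = 50. Balances: investment=50, emergency=1050

Final balance of investment: 50

Answer: 50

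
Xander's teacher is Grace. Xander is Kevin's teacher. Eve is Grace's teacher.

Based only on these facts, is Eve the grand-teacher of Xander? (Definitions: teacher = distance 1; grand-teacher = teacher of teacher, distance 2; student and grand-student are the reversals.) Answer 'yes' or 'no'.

Reconstructing the teacher chain from the given facts:
  Eve -> Grace -> Xander -> Kevin
(each arrow means 'teacher of the next')
Positions in the chain (0 = top):
  position of Eve: 0
  position of Grace: 1
  position of Xander: 2
  position of Kevin: 3

Eve is at position 0, Xander is at position 2; signed distance (j - i) = 2.
'grand-teacher' requires j - i = 2. Actual distance is 2, so the relation HOLDS.

Answer: yes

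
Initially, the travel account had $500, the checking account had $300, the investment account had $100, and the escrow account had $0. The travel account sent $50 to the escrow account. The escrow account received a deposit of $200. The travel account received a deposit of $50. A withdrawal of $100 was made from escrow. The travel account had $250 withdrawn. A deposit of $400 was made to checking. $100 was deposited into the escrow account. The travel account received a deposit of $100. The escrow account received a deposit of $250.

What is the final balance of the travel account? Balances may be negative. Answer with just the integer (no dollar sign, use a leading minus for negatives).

Tracking account balances step by step:
Start: travel=500, checking=300, investment=100, escrow=0
Event 1 (transfer 50 travel -> escrow): travel: 500 - 50 = 450, escrow: 0 + 50 = 50. Balances: travel=450, checking=300, investment=100, escrow=50
Event 2 (deposit 200 to escrow): escrow: 50 + 200 = 250. Balances: travel=450, checking=300, investment=100, escrow=250
Event 3 (deposit 50 to travel): travel: 450 + 50 = 500. Balances: travel=500, checking=300, investment=100, escrow=250
Event 4 (withdraw 100 from escrow): escrow: 250 - 100 = 150. Balances: travel=500, checking=300, investment=100, escrow=150
Event 5 (withdraw 250 from travel): travel: 500 - 250 = 250. Balances: travel=250, checking=300, investment=100, escrow=150
Event 6 (deposit 400 to checking): checking: 300 + 400 = 700. Balances: travel=250, checking=700, investment=100, escrow=150
Event 7 (deposit 100 to escrow): escrow: 150 + 100 = 250. Balances: travel=250, checking=700, investment=100, escrow=250
Event 8 (deposit 100 to travel): travel: 250 + 100 = 350. Balances: travel=350, checking=700, investment=100, escrow=250
Event 9 (deposit 250 to escrow): escrow: 250 + 250 = 500. Balances: travel=350, checking=700, investment=100, escrow=500

Final balance of travel: 350

Answer: 350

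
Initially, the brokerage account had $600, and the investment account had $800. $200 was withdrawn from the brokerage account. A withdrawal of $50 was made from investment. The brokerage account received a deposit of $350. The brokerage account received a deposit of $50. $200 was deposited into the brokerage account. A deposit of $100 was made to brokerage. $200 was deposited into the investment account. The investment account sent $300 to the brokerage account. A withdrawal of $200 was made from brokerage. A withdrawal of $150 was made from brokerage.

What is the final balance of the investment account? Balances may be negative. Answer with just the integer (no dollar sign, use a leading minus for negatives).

Answer: 650

Derivation:
Tracking account balances step by step:
Start: brokerage=600, investment=800
Event 1 (withdraw 200 from brokerage): brokerage: 600 - 200 = 400. Balances: brokerage=400, investment=800
Event 2 (withdraw 50 from investment): investment: 800 - 50 = 750. Balances: brokerage=400, investment=750
Event 3 (deposit 350 to brokerage): brokerage: 400 + 350 = 750. Balances: brokerage=750, investment=750
Event 4 (deposit 50 to brokerage): brokerage: 750 + 50 = 800. Balances: brokerage=800, investment=750
Event 5 (deposit 200 to brokerage): brokerage: 800 + 200 = 1000. Balances: brokerage=1000, investment=750
Event 6 (deposit 100 to brokerage): brokerage: 1000 + 100 = 1100. Balances: brokerage=1100, investment=750
Event 7 (deposit 200 to investment): investment: 750 + 200 = 950. Balances: brokerage=1100, investment=950
Event 8 (transfer 300 investment -> brokerage): investment: 950 - 300 = 650, brokerage: 1100 + 300 = 1400. Balances: brokerage=1400, investment=650
Event 9 (withdraw 200 from brokerage): brokerage: 1400 - 200 = 1200. Balances: brokerage=1200, investment=650
Event 10 (withdraw 150 from brokerage): brokerage: 1200 - 150 = 1050. Balances: brokerage=1050, investment=650

Final balance of investment: 650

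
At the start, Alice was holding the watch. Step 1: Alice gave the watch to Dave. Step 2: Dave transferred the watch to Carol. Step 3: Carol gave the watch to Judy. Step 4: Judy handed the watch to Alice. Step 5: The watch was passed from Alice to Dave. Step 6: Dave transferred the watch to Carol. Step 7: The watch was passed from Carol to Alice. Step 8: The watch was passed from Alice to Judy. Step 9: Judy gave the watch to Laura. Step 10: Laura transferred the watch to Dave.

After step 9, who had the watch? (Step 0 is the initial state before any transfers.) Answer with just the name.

Answer: Laura

Derivation:
Tracking the watch holder through step 9:
After step 0 (start): Alice
After step 1: Dave
After step 2: Carol
After step 3: Judy
After step 4: Alice
After step 5: Dave
After step 6: Carol
After step 7: Alice
After step 8: Judy
After step 9: Laura

At step 9, the holder is Laura.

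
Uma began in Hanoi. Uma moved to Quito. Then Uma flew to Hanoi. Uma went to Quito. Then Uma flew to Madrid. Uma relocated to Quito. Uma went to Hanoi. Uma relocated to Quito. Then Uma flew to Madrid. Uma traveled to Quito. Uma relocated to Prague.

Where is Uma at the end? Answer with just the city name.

Answer: Prague

Derivation:
Tracking Uma's location:
Start: Uma is in Hanoi.
After move 1: Hanoi -> Quito. Uma is in Quito.
After move 2: Quito -> Hanoi. Uma is in Hanoi.
After move 3: Hanoi -> Quito. Uma is in Quito.
After move 4: Quito -> Madrid. Uma is in Madrid.
After move 5: Madrid -> Quito. Uma is in Quito.
After move 6: Quito -> Hanoi. Uma is in Hanoi.
After move 7: Hanoi -> Quito. Uma is in Quito.
After move 8: Quito -> Madrid. Uma is in Madrid.
After move 9: Madrid -> Quito. Uma is in Quito.
After move 10: Quito -> Prague. Uma is in Prague.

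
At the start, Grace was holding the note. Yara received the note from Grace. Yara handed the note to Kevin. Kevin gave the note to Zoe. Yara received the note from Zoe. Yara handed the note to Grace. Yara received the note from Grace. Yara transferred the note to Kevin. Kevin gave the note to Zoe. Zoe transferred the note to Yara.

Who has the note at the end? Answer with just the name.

Tracking the note through each event:
Start: Grace has the note.
After event 1: Yara has the note.
After event 2: Kevin has the note.
After event 3: Zoe has the note.
After event 4: Yara has the note.
After event 5: Grace has the note.
After event 6: Yara has the note.
After event 7: Kevin has the note.
After event 8: Zoe has the note.
After event 9: Yara has the note.

Answer: Yara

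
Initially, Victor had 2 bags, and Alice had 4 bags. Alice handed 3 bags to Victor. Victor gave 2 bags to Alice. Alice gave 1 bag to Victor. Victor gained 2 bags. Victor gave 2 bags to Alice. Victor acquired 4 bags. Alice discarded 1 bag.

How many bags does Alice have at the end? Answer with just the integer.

Answer: 3

Derivation:
Tracking counts step by step:
Start: Victor=2, Alice=4
Event 1 (Alice -> Victor, 3): Alice: 4 -> 1, Victor: 2 -> 5. State: Victor=5, Alice=1
Event 2 (Victor -> Alice, 2): Victor: 5 -> 3, Alice: 1 -> 3. State: Victor=3, Alice=3
Event 3 (Alice -> Victor, 1): Alice: 3 -> 2, Victor: 3 -> 4. State: Victor=4, Alice=2
Event 4 (Victor +2): Victor: 4 -> 6. State: Victor=6, Alice=2
Event 5 (Victor -> Alice, 2): Victor: 6 -> 4, Alice: 2 -> 4. State: Victor=4, Alice=4
Event 6 (Victor +4): Victor: 4 -> 8. State: Victor=8, Alice=4
Event 7 (Alice -1): Alice: 4 -> 3. State: Victor=8, Alice=3

Alice's final count: 3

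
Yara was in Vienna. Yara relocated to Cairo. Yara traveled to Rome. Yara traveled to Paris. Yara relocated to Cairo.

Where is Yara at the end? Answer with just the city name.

Tracking Yara's location:
Start: Yara is in Vienna.
After move 1: Vienna -> Cairo. Yara is in Cairo.
After move 2: Cairo -> Rome. Yara is in Rome.
After move 3: Rome -> Paris. Yara is in Paris.
After move 4: Paris -> Cairo. Yara is in Cairo.

Answer: Cairo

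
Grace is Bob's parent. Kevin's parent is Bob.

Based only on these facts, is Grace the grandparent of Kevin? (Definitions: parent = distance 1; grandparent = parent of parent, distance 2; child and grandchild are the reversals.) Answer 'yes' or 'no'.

Answer: yes

Derivation:
Reconstructing the parent chain from the given facts:
  Grace -> Bob -> Kevin
(each arrow means 'parent of the next')
Positions in the chain (0 = top):
  position of Grace: 0
  position of Bob: 1
  position of Kevin: 2

Grace is at position 0, Kevin is at position 2; signed distance (j - i) = 2.
'grandparent' requires j - i = 2. Actual distance is 2, so the relation HOLDS.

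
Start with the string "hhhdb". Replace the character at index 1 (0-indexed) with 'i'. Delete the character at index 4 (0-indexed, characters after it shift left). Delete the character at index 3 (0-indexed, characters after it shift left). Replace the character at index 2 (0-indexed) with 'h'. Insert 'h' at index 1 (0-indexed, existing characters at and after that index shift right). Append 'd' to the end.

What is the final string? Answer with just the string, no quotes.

Applying each edit step by step:
Start: "hhhdb"
Op 1 (replace idx 1: 'h' -> 'i'): "hhhdb" -> "hihdb"
Op 2 (delete idx 4 = 'b'): "hihdb" -> "hihd"
Op 3 (delete idx 3 = 'd'): "hihd" -> "hih"
Op 4 (replace idx 2: 'h' -> 'h'): "hih" -> "hih"
Op 5 (insert 'h' at idx 1): "hih" -> "hhih"
Op 6 (append 'd'): "hhih" -> "hhihd"

Answer: hhihd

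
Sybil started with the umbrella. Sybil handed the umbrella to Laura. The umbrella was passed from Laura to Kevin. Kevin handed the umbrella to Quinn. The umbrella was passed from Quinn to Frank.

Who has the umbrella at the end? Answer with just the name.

Answer: Frank

Derivation:
Tracking the umbrella through each event:
Start: Sybil has the umbrella.
After event 1: Laura has the umbrella.
After event 2: Kevin has the umbrella.
After event 3: Quinn has the umbrella.
After event 4: Frank has the umbrella.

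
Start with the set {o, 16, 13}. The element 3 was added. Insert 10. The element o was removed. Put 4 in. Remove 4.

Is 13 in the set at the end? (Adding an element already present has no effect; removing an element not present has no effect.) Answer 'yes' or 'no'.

Tracking the set through each operation:
Start: {13, 16, o}
Event 1 (add 3): added. Set: {13, 16, 3, o}
Event 2 (add 10): added. Set: {10, 13, 16, 3, o}
Event 3 (remove o): removed. Set: {10, 13, 16, 3}
Event 4 (add 4): added. Set: {10, 13, 16, 3, 4}
Event 5 (remove 4): removed. Set: {10, 13, 16, 3}

Final set: {10, 13, 16, 3} (size 4)
13 is in the final set.

Answer: yes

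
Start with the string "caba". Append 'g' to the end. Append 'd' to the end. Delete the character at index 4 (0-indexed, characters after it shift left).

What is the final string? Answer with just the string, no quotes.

Applying each edit step by step:
Start: "caba"
Op 1 (append 'g'): "caba" -> "cabag"
Op 2 (append 'd'): "cabag" -> "cabagd"
Op 3 (delete idx 4 = 'g'): "cabagd" -> "cabad"

Answer: cabad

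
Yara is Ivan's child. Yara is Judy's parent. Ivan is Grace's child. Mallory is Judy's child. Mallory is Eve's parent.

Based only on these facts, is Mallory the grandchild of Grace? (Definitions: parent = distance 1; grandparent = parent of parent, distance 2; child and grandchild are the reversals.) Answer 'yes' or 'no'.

Reconstructing the parent chain from the given facts:
  Grace -> Ivan -> Yara -> Judy -> Mallory -> Eve
(each arrow means 'parent of the next')
Positions in the chain (0 = top):
  position of Grace: 0
  position of Ivan: 1
  position of Yara: 2
  position of Judy: 3
  position of Mallory: 4
  position of Eve: 5

Mallory is at position 4, Grace is at position 0; signed distance (j - i) = -4.
'grandchild' requires j - i = -2. Actual distance is -4, so the relation does NOT hold.

Answer: no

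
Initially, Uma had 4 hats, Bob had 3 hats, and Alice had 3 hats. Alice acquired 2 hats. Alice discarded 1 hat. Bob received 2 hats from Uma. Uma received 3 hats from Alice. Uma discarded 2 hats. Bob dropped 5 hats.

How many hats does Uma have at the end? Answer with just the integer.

Tracking counts step by step:
Start: Uma=4, Bob=3, Alice=3
Event 1 (Alice +2): Alice: 3 -> 5. State: Uma=4, Bob=3, Alice=5
Event 2 (Alice -1): Alice: 5 -> 4. State: Uma=4, Bob=3, Alice=4
Event 3 (Uma -> Bob, 2): Uma: 4 -> 2, Bob: 3 -> 5. State: Uma=2, Bob=5, Alice=4
Event 4 (Alice -> Uma, 3): Alice: 4 -> 1, Uma: 2 -> 5. State: Uma=5, Bob=5, Alice=1
Event 5 (Uma -2): Uma: 5 -> 3. State: Uma=3, Bob=5, Alice=1
Event 6 (Bob -5): Bob: 5 -> 0. State: Uma=3, Bob=0, Alice=1

Uma's final count: 3

Answer: 3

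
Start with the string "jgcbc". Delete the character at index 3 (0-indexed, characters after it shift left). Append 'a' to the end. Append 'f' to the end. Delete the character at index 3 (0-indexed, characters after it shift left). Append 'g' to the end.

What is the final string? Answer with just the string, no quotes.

Applying each edit step by step:
Start: "jgcbc"
Op 1 (delete idx 3 = 'b'): "jgcbc" -> "jgcc"
Op 2 (append 'a'): "jgcc" -> "jgcca"
Op 3 (append 'f'): "jgcca" -> "jgccaf"
Op 4 (delete idx 3 = 'c'): "jgccaf" -> "jgcaf"
Op 5 (append 'g'): "jgcaf" -> "jgcafg"

Answer: jgcafg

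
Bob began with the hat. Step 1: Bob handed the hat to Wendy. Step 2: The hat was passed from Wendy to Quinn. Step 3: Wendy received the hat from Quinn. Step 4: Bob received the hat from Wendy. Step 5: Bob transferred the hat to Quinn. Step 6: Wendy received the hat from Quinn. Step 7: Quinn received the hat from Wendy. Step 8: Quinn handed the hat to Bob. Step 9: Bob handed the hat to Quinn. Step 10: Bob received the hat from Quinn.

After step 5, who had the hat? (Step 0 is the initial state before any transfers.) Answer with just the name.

Answer: Quinn

Derivation:
Tracking the hat holder through step 5:
After step 0 (start): Bob
After step 1: Wendy
After step 2: Quinn
After step 3: Wendy
After step 4: Bob
After step 5: Quinn

At step 5, the holder is Quinn.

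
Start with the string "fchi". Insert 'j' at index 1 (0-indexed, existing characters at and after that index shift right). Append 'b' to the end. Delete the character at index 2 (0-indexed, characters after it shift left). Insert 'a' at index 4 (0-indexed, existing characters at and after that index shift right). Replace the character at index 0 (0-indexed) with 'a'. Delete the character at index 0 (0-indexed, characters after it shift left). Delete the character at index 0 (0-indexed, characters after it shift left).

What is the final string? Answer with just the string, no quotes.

Answer: hiab

Derivation:
Applying each edit step by step:
Start: "fchi"
Op 1 (insert 'j' at idx 1): "fchi" -> "fjchi"
Op 2 (append 'b'): "fjchi" -> "fjchib"
Op 3 (delete idx 2 = 'c'): "fjchib" -> "fjhib"
Op 4 (insert 'a' at idx 4): "fjhib" -> "fjhiab"
Op 5 (replace idx 0: 'f' -> 'a'): "fjhiab" -> "ajhiab"
Op 6 (delete idx 0 = 'a'): "ajhiab" -> "jhiab"
Op 7 (delete idx 0 = 'j'): "jhiab" -> "hiab"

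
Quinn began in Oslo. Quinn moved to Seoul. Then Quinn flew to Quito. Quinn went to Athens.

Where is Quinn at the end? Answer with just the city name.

Tracking Quinn's location:
Start: Quinn is in Oslo.
After move 1: Oslo -> Seoul. Quinn is in Seoul.
After move 2: Seoul -> Quito. Quinn is in Quito.
After move 3: Quito -> Athens. Quinn is in Athens.

Answer: Athens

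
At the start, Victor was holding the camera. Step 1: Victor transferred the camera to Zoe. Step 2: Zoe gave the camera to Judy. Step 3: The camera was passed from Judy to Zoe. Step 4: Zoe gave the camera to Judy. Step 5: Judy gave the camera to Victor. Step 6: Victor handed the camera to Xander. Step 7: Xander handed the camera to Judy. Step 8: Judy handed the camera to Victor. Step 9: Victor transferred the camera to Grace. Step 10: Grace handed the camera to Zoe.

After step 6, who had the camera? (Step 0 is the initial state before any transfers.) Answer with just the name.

Answer: Xander

Derivation:
Tracking the camera holder through step 6:
After step 0 (start): Victor
After step 1: Zoe
After step 2: Judy
After step 3: Zoe
After step 4: Judy
After step 5: Victor
After step 6: Xander

At step 6, the holder is Xander.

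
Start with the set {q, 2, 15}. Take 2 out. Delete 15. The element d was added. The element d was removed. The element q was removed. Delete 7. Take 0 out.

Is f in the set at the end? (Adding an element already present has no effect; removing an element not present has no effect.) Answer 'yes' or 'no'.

Answer: no

Derivation:
Tracking the set through each operation:
Start: {15, 2, q}
Event 1 (remove 2): removed. Set: {15, q}
Event 2 (remove 15): removed. Set: {q}
Event 3 (add d): added. Set: {d, q}
Event 4 (remove d): removed. Set: {q}
Event 5 (remove q): removed. Set: {}
Event 6 (remove 7): not present, no change. Set: {}
Event 7 (remove 0): not present, no change. Set: {}

Final set: {} (size 0)
f is NOT in the final set.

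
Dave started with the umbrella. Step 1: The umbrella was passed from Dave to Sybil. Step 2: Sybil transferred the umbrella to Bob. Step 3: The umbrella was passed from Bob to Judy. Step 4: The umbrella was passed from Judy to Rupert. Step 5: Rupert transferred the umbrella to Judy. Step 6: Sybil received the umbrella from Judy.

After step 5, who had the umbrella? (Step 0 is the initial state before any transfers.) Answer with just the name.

Tracking the umbrella holder through step 5:
After step 0 (start): Dave
After step 1: Sybil
After step 2: Bob
After step 3: Judy
After step 4: Rupert
After step 5: Judy

At step 5, the holder is Judy.

Answer: Judy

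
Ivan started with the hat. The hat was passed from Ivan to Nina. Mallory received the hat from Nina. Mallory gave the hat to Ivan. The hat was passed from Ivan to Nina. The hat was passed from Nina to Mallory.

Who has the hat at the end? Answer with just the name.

Tracking the hat through each event:
Start: Ivan has the hat.
After event 1: Nina has the hat.
After event 2: Mallory has the hat.
After event 3: Ivan has the hat.
After event 4: Nina has the hat.
After event 5: Mallory has the hat.

Answer: Mallory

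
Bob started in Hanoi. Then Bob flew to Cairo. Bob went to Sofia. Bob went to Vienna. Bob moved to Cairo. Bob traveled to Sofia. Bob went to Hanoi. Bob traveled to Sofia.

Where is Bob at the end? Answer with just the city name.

Answer: Sofia

Derivation:
Tracking Bob's location:
Start: Bob is in Hanoi.
After move 1: Hanoi -> Cairo. Bob is in Cairo.
After move 2: Cairo -> Sofia. Bob is in Sofia.
After move 3: Sofia -> Vienna. Bob is in Vienna.
After move 4: Vienna -> Cairo. Bob is in Cairo.
After move 5: Cairo -> Sofia. Bob is in Sofia.
After move 6: Sofia -> Hanoi. Bob is in Hanoi.
After move 7: Hanoi -> Sofia. Bob is in Sofia.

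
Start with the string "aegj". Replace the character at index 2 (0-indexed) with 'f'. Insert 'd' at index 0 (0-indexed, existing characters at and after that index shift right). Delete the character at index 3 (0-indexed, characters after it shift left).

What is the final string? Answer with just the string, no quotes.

Answer: daej

Derivation:
Applying each edit step by step:
Start: "aegj"
Op 1 (replace idx 2: 'g' -> 'f'): "aegj" -> "aefj"
Op 2 (insert 'd' at idx 0): "aefj" -> "daefj"
Op 3 (delete idx 3 = 'f'): "daefj" -> "daej"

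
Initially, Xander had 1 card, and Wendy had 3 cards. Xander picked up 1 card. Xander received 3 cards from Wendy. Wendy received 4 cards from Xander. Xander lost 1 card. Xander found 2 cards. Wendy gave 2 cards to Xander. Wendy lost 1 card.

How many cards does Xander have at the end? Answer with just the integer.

Answer: 4

Derivation:
Tracking counts step by step:
Start: Xander=1, Wendy=3
Event 1 (Xander +1): Xander: 1 -> 2. State: Xander=2, Wendy=3
Event 2 (Wendy -> Xander, 3): Wendy: 3 -> 0, Xander: 2 -> 5. State: Xander=5, Wendy=0
Event 3 (Xander -> Wendy, 4): Xander: 5 -> 1, Wendy: 0 -> 4. State: Xander=1, Wendy=4
Event 4 (Xander -1): Xander: 1 -> 0. State: Xander=0, Wendy=4
Event 5 (Xander +2): Xander: 0 -> 2. State: Xander=2, Wendy=4
Event 6 (Wendy -> Xander, 2): Wendy: 4 -> 2, Xander: 2 -> 4. State: Xander=4, Wendy=2
Event 7 (Wendy -1): Wendy: 2 -> 1. State: Xander=4, Wendy=1

Xander's final count: 4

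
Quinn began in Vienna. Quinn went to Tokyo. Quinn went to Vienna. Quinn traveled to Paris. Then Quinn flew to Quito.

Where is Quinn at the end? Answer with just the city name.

Answer: Quito

Derivation:
Tracking Quinn's location:
Start: Quinn is in Vienna.
After move 1: Vienna -> Tokyo. Quinn is in Tokyo.
After move 2: Tokyo -> Vienna. Quinn is in Vienna.
After move 3: Vienna -> Paris. Quinn is in Paris.
After move 4: Paris -> Quito. Quinn is in Quito.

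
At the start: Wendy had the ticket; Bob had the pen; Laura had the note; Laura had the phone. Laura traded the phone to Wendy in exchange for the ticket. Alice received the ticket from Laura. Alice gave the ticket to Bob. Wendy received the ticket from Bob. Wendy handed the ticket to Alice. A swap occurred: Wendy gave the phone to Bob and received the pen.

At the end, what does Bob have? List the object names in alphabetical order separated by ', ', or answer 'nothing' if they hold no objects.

Tracking all object holders:
Start: ticket:Wendy, pen:Bob, note:Laura, phone:Laura
Event 1 (swap phone<->ticket: now phone:Wendy, ticket:Laura). State: ticket:Laura, pen:Bob, note:Laura, phone:Wendy
Event 2 (give ticket: Laura -> Alice). State: ticket:Alice, pen:Bob, note:Laura, phone:Wendy
Event 3 (give ticket: Alice -> Bob). State: ticket:Bob, pen:Bob, note:Laura, phone:Wendy
Event 4 (give ticket: Bob -> Wendy). State: ticket:Wendy, pen:Bob, note:Laura, phone:Wendy
Event 5 (give ticket: Wendy -> Alice). State: ticket:Alice, pen:Bob, note:Laura, phone:Wendy
Event 6 (swap phone<->pen: now phone:Bob, pen:Wendy). State: ticket:Alice, pen:Wendy, note:Laura, phone:Bob

Final state: ticket:Alice, pen:Wendy, note:Laura, phone:Bob
Bob holds: phone.

Answer: phone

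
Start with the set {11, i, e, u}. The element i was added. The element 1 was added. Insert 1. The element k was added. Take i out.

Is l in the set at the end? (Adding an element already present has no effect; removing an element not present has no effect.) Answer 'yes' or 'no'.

Tracking the set through each operation:
Start: {11, e, i, u}
Event 1 (add i): already present, no change. Set: {11, e, i, u}
Event 2 (add 1): added. Set: {1, 11, e, i, u}
Event 3 (add 1): already present, no change. Set: {1, 11, e, i, u}
Event 4 (add k): added. Set: {1, 11, e, i, k, u}
Event 5 (remove i): removed. Set: {1, 11, e, k, u}

Final set: {1, 11, e, k, u} (size 5)
l is NOT in the final set.

Answer: no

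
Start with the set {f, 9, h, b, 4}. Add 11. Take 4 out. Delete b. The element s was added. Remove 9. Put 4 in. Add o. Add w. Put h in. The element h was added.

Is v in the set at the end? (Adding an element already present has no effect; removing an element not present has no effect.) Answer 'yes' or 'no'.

Tracking the set through each operation:
Start: {4, 9, b, f, h}
Event 1 (add 11): added. Set: {11, 4, 9, b, f, h}
Event 2 (remove 4): removed. Set: {11, 9, b, f, h}
Event 3 (remove b): removed. Set: {11, 9, f, h}
Event 4 (add s): added. Set: {11, 9, f, h, s}
Event 5 (remove 9): removed. Set: {11, f, h, s}
Event 6 (add 4): added. Set: {11, 4, f, h, s}
Event 7 (add o): added. Set: {11, 4, f, h, o, s}
Event 8 (add w): added. Set: {11, 4, f, h, o, s, w}
Event 9 (add h): already present, no change. Set: {11, 4, f, h, o, s, w}
Event 10 (add h): already present, no change. Set: {11, 4, f, h, o, s, w}

Final set: {11, 4, f, h, o, s, w} (size 7)
v is NOT in the final set.

Answer: no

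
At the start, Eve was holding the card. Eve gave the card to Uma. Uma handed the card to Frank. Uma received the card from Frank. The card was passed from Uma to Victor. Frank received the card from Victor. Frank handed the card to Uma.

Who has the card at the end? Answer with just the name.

Tracking the card through each event:
Start: Eve has the card.
After event 1: Uma has the card.
After event 2: Frank has the card.
After event 3: Uma has the card.
After event 4: Victor has the card.
After event 5: Frank has the card.
After event 6: Uma has the card.

Answer: Uma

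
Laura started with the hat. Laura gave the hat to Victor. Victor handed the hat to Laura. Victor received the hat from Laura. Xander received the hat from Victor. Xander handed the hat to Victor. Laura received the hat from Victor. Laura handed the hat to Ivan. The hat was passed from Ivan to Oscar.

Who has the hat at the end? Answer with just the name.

Tracking the hat through each event:
Start: Laura has the hat.
After event 1: Victor has the hat.
After event 2: Laura has the hat.
After event 3: Victor has the hat.
After event 4: Xander has the hat.
After event 5: Victor has the hat.
After event 6: Laura has the hat.
After event 7: Ivan has the hat.
After event 8: Oscar has the hat.

Answer: Oscar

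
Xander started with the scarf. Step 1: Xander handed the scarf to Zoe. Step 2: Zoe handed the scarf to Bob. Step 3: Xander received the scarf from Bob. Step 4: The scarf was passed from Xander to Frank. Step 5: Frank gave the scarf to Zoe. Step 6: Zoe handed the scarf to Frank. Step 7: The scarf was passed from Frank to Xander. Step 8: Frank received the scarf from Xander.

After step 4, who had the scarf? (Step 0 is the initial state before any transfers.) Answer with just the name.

Tracking the scarf holder through step 4:
After step 0 (start): Xander
After step 1: Zoe
After step 2: Bob
After step 3: Xander
After step 4: Frank

At step 4, the holder is Frank.

Answer: Frank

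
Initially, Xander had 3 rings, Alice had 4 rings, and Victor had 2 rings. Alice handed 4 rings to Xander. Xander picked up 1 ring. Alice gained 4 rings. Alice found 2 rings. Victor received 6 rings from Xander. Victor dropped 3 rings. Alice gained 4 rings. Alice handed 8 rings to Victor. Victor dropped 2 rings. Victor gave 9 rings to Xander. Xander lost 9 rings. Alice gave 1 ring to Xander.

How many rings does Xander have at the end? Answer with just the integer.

Answer: 3

Derivation:
Tracking counts step by step:
Start: Xander=3, Alice=4, Victor=2
Event 1 (Alice -> Xander, 4): Alice: 4 -> 0, Xander: 3 -> 7. State: Xander=7, Alice=0, Victor=2
Event 2 (Xander +1): Xander: 7 -> 8. State: Xander=8, Alice=0, Victor=2
Event 3 (Alice +4): Alice: 0 -> 4. State: Xander=8, Alice=4, Victor=2
Event 4 (Alice +2): Alice: 4 -> 6. State: Xander=8, Alice=6, Victor=2
Event 5 (Xander -> Victor, 6): Xander: 8 -> 2, Victor: 2 -> 8. State: Xander=2, Alice=6, Victor=8
Event 6 (Victor -3): Victor: 8 -> 5. State: Xander=2, Alice=6, Victor=5
Event 7 (Alice +4): Alice: 6 -> 10. State: Xander=2, Alice=10, Victor=5
Event 8 (Alice -> Victor, 8): Alice: 10 -> 2, Victor: 5 -> 13. State: Xander=2, Alice=2, Victor=13
Event 9 (Victor -2): Victor: 13 -> 11. State: Xander=2, Alice=2, Victor=11
Event 10 (Victor -> Xander, 9): Victor: 11 -> 2, Xander: 2 -> 11. State: Xander=11, Alice=2, Victor=2
Event 11 (Xander -9): Xander: 11 -> 2. State: Xander=2, Alice=2, Victor=2
Event 12 (Alice -> Xander, 1): Alice: 2 -> 1, Xander: 2 -> 3. State: Xander=3, Alice=1, Victor=2

Xander's final count: 3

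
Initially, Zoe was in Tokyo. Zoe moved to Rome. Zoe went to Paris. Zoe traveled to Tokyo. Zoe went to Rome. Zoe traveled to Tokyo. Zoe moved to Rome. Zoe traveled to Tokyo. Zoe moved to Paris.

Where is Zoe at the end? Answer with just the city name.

Answer: Paris

Derivation:
Tracking Zoe's location:
Start: Zoe is in Tokyo.
After move 1: Tokyo -> Rome. Zoe is in Rome.
After move 2: Rome -> Paris. Zoe is in Paris.
After move 3: Paris -> Tokyo. Zoe is in Tokyo.
After move 4: Tokyo -> Rome. Zoe is in Rome.
After move 5: Rome -> Tokyo. Zoe is in Tokyo.
After move 6: Tokyo -> Rome. Zoe is in Rome.
After move 7: Rome -> Tokyo. Zoe is in Tokyo.
After move 8: Tokyo -> Paris. Zoe is in Paris.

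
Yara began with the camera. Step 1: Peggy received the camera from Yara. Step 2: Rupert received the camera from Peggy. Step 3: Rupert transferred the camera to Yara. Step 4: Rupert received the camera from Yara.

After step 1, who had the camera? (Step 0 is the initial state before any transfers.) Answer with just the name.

Answer: Peggy

Derivation:
Tracking the camera holder through step 1:
After step 0 (start): Yara
After step 1: Peggy

At step 1, the holder is Peggy.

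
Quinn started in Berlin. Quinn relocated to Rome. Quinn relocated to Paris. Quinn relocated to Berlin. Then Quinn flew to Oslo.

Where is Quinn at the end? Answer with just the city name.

Tracking Quinn's location:
Start: Quinn is in Berlin.
After move 1: Berlin -> Rome. Quinn is in Rome.
After move 2: Rome -> Paris. Quinn is in Paris.
After move 3: Paris -> Berlin. Quinn is in Berlin.
After move 4: Berlin -> Oslo. Quinn is in Oslo.

Answer: Oslo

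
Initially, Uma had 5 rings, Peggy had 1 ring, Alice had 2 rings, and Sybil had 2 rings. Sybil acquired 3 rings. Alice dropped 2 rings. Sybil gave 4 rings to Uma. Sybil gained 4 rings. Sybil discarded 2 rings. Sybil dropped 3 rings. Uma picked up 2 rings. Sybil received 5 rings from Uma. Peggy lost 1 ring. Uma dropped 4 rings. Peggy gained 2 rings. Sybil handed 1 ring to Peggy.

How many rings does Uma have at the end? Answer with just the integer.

Answer: 2

Derivation:
Tracking counts step by step:
Start: Uma=5, Peggy=1, Alice=2, Sybil=2
Event 1 (Sybil +3): Sybil: 2 -> 5. State: Uma=5, Peggy=1, Alice=2, Sybil=5
Event 2 (Alice -2): Alice: 2 -> 0. State: Uma=5, Peggy=1, Alice=0, Sybil=5
Event 3 (Sybil -> Uma, 4): Sybil: 5 -> 1, Uma: 5 -> 9. State: Uma=9, Peggy=1, Alice=0, Sybil=1
Event 4 (Sybil +4): Sybil: 1 -> 5. State: Uma=9, Peggy=1, Alice=0, Sybil=5
Event 5 (Sybil -2): Sybil: 5 -> 3. State: Uma=9, Peggy=1, Alice=0, Sybil=3
Event 6 (Sybil -3): Sybil: 3 -> 0. State: Uma=9, Peggy=1, Alice=0, Sybil=0
Event 7 (Uma +2): Uma: 9 -> 11. State: Uma=11, Peggy=1, Alice=0, Sybil=0
Event 8 (Uma -> Sybil, 5): Uma: 11 -> 6, Sybil: 0 -> 5. State: Uma=6, Peggy=1, Alice=0, Sybil=5
Event 9 (Peggy -1): Peggy: 1 -> 0. State: Uma=6, Peggy=0, Alice=0, Sybil=5
Event 10 (Uma -4): Uma: 6 -> 2. State: Uma=2, Peggy=0, Alice=0, Sybil=5
Event 11 (Peggy +2): Peggy: 0 -> 2. State: Uma=2, Peggy=2, Alice=0, Sybil=5
Event 12 (Sybil -> Peggy, 1): Sybil: 5 -> 4, Peggy: 2 -> 3. State: Uma=2, Peggy=3, Alice=0, Sybil=4

Uma's final count: 2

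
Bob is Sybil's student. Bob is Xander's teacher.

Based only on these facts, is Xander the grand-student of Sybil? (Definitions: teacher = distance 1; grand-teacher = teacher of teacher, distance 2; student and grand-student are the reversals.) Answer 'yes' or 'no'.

Answer: yes

Derivation:
Reconstructing the teacher chain from the given facts:
  Sybil -> Bob -> Xander
(each arrow means 'teacher of the next')
Positions in the chain (0 = top):
  position of Sybil: 0
  position of Bob: 1
  position of Xander: 2

Xander is at position 2, Sybil is at position 0; signed distance (j - i) = -2.
'grand-student' requires j - i = -2. Actual distance is -2, so the relation HOLDS.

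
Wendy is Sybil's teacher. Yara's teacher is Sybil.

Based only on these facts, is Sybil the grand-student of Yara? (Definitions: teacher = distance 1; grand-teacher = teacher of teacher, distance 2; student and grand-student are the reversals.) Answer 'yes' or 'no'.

Answer: no

Derivation:
Reconstructing the teacher chain from the given facts:
  Wendy -> Sybil -> Yara
(each arrow means 'teacher of the next')
Positions in the chain (0 = top):
  position of Wendy: 0
  position of Sybil: 1
  position of Yara: 2

Sybil is at position 1, Yara is at position 2; signed distance (j - i) = 1.
'grand-student' requires j - i = -2. Actual distance is 1, so the relation does NOT hold.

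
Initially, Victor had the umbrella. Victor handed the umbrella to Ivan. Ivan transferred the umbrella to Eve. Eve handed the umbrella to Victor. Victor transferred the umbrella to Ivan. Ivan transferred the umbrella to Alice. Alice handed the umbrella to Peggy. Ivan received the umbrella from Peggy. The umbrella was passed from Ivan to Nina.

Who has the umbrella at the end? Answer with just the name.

Tracking the umbrella through each event:
Start: Victor has the umbrella.
After event 1: Ivan has the umbrella.
After event 2: Eve has the umbrella.
After event 3: Victor has the umbrella.
After event 4: Ivan has the umbrella.
After event 5: Alice has the umbrella.
After event 6: Peggy has the umbrella.
After event 7: Ivan has the umbrella.
After event 8: Nina has the umbrella.

Answer: Nina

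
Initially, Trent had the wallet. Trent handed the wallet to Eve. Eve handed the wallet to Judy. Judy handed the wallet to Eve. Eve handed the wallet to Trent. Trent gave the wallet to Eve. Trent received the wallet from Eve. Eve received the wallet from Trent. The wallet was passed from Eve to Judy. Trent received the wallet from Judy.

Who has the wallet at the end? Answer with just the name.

Answer: Trent

Derivation:
Tracking the wallet through each event:
Start: Trent has the wallet.
After event 1: Eve has the wallet.
After event 2: Judy has the wallet.
After event 3: Eve has the wallet.
After event 4: Trent has the wallet.
After event 5: Eve has the wallet.
After event 6: Trent has the wallet.
After event 7: Eve has the wallet.
After event 8: Judy has the wallet.
After event 9: Trent has the wallet.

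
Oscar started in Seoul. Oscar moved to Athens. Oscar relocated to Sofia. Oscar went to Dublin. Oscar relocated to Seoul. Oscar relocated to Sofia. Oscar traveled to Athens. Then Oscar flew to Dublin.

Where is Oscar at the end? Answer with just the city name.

Answer: Dublin

Derivation:
Tracking Oscar's location:
Start: Oscar is in Seoul.
After move 1: Seoul -> Athens. Oscar is in Athens.
After move 2: Athens -> Sofia. Oscar is in Sofia.
After move 3: Sofia -> Dublin. Oscar is in Dublin.
After move 4: Dublin -> Seoul. Oscar is in Seoul.
After move 5: Seoul -> Sofia. Oscar is in Sofia.
After move 6: Sofia -> Athens. Oscar is in Athens.
After move 7: Athens -> Dublin. Oscar is in Dublin.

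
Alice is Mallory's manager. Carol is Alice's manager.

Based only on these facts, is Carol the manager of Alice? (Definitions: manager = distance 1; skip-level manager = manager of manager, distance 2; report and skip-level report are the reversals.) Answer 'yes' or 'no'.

Answer: yes

Derivation:
Reconstructing the manager chain from the given facts:
  Carol -> Alice -> Mallory
(each arrow means 'manager of the next')
Positions in the chain (0 = top):
  position of Carol: 0
  position of Alice: 1
  position of Mallory: 2

Carol is at position 0, Alice is at position 1; signed distance (j - i) = 1.
'manager' requires j - i = 1. Actual distance is 1, so the relation HOLDS.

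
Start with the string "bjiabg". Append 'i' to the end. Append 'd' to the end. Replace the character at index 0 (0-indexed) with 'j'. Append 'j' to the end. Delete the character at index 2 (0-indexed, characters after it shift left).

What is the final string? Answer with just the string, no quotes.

Applying each edit step by step:
Start: "bjiabg"
Op 1 (append 'i'): "bjiabg" -> "bjiabgi"
Op 2 (append 'd'): "bjiabgi" -> "bjiabgid"
Op 3 (replace idx 0: 'b' -> 'j'): "bjiabgid" -> "jjiabgid"
Op 4 (append 'j'): "jjiabgid" -> "jjiabgidj"
Op 5 (delete idx 2 = 'i'): "jjiabgidj" -> "jjabgidj"

Answer: jjabgidj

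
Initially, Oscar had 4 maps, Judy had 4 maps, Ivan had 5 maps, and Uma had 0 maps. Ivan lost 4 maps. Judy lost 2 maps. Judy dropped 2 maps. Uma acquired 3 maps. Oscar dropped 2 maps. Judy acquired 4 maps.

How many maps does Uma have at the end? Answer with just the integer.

Tracking counts step by step:
Start: Oscar=4, Judy=4, Ivan=5, Uma=0
Event 1 (Ivan -4): Ivan: 5 -> 1. State: Oscar=4, Judy=4, Ivan=1, Uma=0
Event 2 (Judy -2): Judy: 4 -> 2. State: Oscar=4, Judy=2, Ivan=1, Uma=0
Event 3 (Judy -2): Judy: 2 -> 0. State: Oscar=4, Judy=0, Ivan=1, Uma=0
Event 4 (Uma +3): Uma: 0 -> 3. State: Oscar=4, Judy=0, Ivan=1, Uma=3
Event 5 (Oscar -2): Oscar: 4 -> 2. State: Oscar=2, Judy=0, Ivan=1, Uma=3
Event 6 (Judy +4): Judy: 0 -> 4. State: Oscar=2, Judy=4, Ivan=1, Uma=3

Uma's final count: 3

Answer: 3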